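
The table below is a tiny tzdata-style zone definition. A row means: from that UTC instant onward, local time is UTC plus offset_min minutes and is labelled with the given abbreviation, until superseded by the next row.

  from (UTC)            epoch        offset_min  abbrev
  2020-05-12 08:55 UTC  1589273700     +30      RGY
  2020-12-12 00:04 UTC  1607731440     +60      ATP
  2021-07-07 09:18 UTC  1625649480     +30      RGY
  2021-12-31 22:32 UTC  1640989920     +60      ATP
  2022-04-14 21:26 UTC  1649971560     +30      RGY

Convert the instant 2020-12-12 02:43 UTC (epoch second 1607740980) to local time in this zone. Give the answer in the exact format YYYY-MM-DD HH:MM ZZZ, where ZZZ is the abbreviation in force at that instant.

Query: 2020-12-12 02:43 UTC
Rule 2/5 (ATP, +01:00): 2020-12-12 00:04 UTC ≤ query < 2021-07-07 09:18 UTC
2·60 + 43 + 60 = 223 min
223 = 0·1440 + 223; 223 = 3·60 + 43 → 03:43, same day
→ 2020-12-12 03:43 ATP

2020-12-12 03:43 ATP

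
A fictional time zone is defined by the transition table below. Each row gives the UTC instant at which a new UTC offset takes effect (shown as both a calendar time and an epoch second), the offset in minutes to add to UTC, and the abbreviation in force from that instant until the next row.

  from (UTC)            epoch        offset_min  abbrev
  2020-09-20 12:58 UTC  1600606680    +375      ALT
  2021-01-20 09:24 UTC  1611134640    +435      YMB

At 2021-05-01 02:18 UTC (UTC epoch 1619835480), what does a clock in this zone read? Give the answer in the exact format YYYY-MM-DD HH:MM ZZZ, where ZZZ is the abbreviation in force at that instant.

Query: 2021-05-01 02:18 UTC
Rule 2/2 (YMB, +07:15): 2021-01-20 09:24 UTC ≤ query < +∞
2·60 + 18 + 435 = 573 min
573 = 0·1440 + 573; 573 = 9·60 + 33 → 09:33, same day
→ 2021-05-01 09:33 YMB

2021-05-01 09:33 YMB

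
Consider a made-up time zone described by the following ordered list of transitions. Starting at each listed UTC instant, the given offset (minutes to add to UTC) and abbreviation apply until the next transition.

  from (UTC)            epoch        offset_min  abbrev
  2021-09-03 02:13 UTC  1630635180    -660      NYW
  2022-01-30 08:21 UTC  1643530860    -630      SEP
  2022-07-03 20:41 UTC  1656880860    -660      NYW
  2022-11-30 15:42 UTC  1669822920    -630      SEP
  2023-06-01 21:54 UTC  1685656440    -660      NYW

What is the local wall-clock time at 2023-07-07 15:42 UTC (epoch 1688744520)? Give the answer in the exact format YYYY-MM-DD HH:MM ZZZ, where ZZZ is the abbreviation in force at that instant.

2023-07-07 04:42 NYW

Query: 2023-07-07 15:42 UTC
Rule 5/5 (NYW, -11:00): 2023-06-01 21:54 UTC ≤ query < +∞
15·60 + 42 - 660 = 282 min
282 = 0·1440 + 282; 282 = 4·60 + 42 → 04:42, same day
→ 2023-07-07 04:42 NYW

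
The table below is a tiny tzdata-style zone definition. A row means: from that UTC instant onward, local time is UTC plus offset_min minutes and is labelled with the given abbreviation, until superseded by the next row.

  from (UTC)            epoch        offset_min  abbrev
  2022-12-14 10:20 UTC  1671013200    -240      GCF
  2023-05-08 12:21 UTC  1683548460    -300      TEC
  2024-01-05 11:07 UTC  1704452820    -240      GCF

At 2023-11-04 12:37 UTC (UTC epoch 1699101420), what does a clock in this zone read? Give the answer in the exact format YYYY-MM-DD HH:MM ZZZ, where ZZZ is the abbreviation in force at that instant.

2023-11-04 07:37 TEC

Query: 2023-11-04 12:37 UTC
Rule 2/3 (TEC, -05:00): 2023-05-08 12:21 UTC ≤ query < 2024-01-05 11:07 UTC
12·60 + 37 - 300 = 457 min
457 = 0·1440 + 457; 457 = 7·60 + 37 → 07:37, same day
→ 2023-11-04 07:37 TEC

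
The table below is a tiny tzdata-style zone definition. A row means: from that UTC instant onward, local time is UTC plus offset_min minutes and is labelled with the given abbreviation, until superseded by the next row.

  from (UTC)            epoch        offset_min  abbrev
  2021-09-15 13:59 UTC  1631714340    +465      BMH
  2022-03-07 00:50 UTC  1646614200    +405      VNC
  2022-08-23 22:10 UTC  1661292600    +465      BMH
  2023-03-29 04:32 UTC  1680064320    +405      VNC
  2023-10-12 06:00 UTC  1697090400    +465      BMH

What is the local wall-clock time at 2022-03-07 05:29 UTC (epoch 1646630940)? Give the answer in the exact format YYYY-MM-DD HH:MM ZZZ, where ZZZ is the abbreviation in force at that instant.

Query: 2022-03-07 05:29 UTC
Rule 2/5 (VNC, +06:45): 2022-03-07 00:50 UTC ≤ query < 2022-08-23 22:10 UTC
5·60 + 29 + 405 = 734 min
734 = 0·1440 + 734; 734 = 12·60 + 14 → 12:14, same day
→ 2022-03-07 12:14 VNC

2022-03-07 12:14 VNC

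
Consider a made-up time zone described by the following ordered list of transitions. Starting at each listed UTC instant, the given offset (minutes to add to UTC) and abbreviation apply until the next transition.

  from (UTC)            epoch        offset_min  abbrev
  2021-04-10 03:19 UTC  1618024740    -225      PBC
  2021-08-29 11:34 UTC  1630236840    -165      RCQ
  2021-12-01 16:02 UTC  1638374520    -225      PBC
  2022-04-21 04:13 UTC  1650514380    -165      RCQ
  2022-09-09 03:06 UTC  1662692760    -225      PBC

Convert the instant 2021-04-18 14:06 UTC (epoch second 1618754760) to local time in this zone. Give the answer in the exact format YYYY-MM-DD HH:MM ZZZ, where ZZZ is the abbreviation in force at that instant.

Query: 2021-04-18 14:06 UTC
Rule 1/5 (PBC, -03:45): 2021-04-10 03:19 UTC ≤ query < 2021-08-29 11:34 UTC
14·60 + 6 - 225 = 621 min
621 = 0·1440 + 621; 621 = 10·60 + 21 → 10:21, same day
→ 2021-04-18 10:21 PBC

2021-04-18 10:21 PBC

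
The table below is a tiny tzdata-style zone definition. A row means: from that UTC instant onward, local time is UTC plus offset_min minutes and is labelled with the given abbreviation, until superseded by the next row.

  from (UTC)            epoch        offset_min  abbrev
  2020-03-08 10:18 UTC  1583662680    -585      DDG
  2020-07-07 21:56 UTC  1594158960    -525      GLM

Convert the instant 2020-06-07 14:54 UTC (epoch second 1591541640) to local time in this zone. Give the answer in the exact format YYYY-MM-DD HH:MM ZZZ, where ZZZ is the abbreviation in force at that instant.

2020-06-07 05:09 DDG

Query: 2020-06-07 14:54 UTC
Rule 1/2 (DDG, -09:45): 2020-03-08 10:18 UTC ≤ query < 2020-07-07 21:56 UTC
14·60 + 54 - 585 = 309 min
309 = 0·1440 + 309; 309 = 5·60 + 9 → 05:09, same day
→ 2020-06-07 05:09 DDG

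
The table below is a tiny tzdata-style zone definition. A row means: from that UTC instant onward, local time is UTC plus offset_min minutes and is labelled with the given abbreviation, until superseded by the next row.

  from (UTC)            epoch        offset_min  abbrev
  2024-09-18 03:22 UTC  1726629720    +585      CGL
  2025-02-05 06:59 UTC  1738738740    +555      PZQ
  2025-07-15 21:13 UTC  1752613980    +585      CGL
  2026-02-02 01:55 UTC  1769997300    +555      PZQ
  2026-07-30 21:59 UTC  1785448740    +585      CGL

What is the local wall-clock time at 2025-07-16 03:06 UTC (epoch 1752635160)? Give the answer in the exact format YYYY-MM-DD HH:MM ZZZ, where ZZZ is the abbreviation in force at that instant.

2025-07-16 12:51 CGL

Query: 2025-07-16 03:06 UTC
Rule 3/5 (CGL, +09:45): 2025-07-15 21:13 UTC ≤ query < 2026-02-02 01:55 UTC
3·60 + 6 + 585 = 771 min
771 = 0·1440 + 771; 771 = 12·60 + 51 → 12:51, same day
→ 2025-07-16 12:51 CGL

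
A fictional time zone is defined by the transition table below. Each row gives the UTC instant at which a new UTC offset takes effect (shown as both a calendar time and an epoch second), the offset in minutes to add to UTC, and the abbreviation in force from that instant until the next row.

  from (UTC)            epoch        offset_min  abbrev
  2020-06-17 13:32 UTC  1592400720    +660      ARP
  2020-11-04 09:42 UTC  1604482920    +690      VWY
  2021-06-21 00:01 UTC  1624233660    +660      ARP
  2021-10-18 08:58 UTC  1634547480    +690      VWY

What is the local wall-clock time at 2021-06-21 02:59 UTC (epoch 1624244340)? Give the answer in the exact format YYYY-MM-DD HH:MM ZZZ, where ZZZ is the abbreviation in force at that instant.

Query: 2021-06-21 02:59 UTC
Rule 3/4 (ARP, +11:00): 2021-06-21 00:01 UTC ≤ query < 2021-10-18 08:58 UTC
2·60 + 59 + 660 = 839 min
839 = 0·1440 + 839; 839 = 13·60 + 59 → 13:59, same day
→ 2021-06-21 13:59 ARP

2021-06-21 13:59 ARP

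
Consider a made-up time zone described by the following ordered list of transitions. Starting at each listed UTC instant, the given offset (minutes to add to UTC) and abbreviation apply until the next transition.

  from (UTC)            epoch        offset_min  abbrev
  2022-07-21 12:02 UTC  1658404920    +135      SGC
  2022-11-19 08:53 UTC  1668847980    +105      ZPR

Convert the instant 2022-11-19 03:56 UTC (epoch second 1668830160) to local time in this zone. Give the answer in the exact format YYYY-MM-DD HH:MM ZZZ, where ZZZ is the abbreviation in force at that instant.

Query: 2022-11-19 03:56 UTC
Rule 1/2 (SGC, +02:15): 2022-07-21 12:02 UTC ≤ query < 2022-11-19 08:53 UTC
3·60 + 56 + 135 = 371 min
371 = 0·1440 + 371; 371 = 6·60 + 11 → 06:11, same day
→ 2022-11-19 06:11 SGC

2022-11-19 06:11 SGC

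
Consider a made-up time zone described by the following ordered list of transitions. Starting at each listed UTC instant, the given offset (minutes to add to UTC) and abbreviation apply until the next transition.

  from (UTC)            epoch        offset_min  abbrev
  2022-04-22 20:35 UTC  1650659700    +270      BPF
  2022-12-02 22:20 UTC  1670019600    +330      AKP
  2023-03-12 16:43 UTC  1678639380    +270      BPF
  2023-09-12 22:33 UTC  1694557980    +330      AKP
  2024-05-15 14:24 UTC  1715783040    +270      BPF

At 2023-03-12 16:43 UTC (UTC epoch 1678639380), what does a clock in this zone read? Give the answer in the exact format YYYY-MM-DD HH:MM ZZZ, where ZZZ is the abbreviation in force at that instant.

2023-03-12 21:13 BPF

Query: 2023-03-12 16:43 UTC
Rule 3/5 (BPF, +04:30): 2023-03-12 16:43 UTC ≤ query < 2023-09-12 22:33 UTC
16·60 + 43 + 270 = 1273 min
1273 = 0·1440 + 1273; 1273 = 21·60 + 13 → 21:13, same day
→ 2023-03-12 21:13 BPF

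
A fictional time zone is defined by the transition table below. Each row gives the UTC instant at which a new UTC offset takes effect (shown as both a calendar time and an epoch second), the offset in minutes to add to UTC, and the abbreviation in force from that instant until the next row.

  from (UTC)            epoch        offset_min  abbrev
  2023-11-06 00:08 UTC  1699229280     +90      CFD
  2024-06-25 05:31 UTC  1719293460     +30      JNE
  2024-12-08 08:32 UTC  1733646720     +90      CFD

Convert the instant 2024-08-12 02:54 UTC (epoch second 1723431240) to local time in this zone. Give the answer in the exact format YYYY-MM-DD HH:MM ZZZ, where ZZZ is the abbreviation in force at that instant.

Query: 2024-08-12 02:54 UTC
Rule 2/3 (JNE, +00:30): 2024-06-25 05:31 UTC ≤ query < 2024-12-08 08:32 UTC
2·60 + 54 + 30 = 204 min
204 = 0·1440 + 204; 204 = 3·60 + 24 → 03:24, same day
→ 2024-08-12 03:24 JNE

2024-08-12 03:24 JNE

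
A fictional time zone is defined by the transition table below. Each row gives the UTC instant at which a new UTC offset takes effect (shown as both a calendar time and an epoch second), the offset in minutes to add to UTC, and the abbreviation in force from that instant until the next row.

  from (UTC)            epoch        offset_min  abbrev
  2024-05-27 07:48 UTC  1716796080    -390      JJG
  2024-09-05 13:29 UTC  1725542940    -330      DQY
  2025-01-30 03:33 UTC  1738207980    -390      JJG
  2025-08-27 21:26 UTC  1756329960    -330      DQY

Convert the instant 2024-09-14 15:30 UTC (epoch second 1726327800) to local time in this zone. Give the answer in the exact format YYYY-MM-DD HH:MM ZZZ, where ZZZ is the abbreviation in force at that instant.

Query: 2024-09-14 15:30 UTC
Rule 2/4 (DQY, -05:30): 2024-09-05 13:29 UTC ≤ query < 2025-01-30 03:33 UTC
15·60 + 30 - 330 = 600 min
600 = 0·1440 + 600; 600 = 10·60 + 0 → 10:00, same day
→ 2024-09-14 10:00 DQY

2024-09-14 10:00 DQY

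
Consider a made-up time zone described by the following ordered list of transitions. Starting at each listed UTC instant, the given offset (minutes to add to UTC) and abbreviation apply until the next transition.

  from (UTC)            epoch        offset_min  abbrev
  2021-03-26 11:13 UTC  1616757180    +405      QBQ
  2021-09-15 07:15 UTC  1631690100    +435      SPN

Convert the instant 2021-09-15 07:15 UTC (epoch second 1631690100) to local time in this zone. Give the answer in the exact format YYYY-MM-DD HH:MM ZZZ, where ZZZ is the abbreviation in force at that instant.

2021-09-15 14:30 SPN

Query: 2021-09-15 07:15 UTC
Rule 2/2 (SPN, +07:15): 2021-09-15 07:15 UTC ≤ query < +∞
7·60 + 15 + 435 = 870 min
870 = 0·1440 + 870; 870 = 14·60 + 30 → 14:30, same day
→ 2021-09-15 14:30 SPN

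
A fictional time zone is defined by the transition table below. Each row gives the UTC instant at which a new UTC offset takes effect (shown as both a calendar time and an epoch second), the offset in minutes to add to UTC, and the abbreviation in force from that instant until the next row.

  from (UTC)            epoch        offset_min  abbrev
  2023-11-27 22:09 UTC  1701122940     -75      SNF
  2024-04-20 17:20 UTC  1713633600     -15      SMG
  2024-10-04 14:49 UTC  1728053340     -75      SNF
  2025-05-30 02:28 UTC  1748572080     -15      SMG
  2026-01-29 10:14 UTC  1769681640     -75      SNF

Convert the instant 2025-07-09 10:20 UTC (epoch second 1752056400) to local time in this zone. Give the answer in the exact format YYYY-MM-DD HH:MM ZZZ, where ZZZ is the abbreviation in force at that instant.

Query: 2025-07-09 10:20 UTC
Rule 4/5 (SMG, -00:15): 2025-05-30 02:28 UTC ≤ query < 2026-01-29 10:14 UTC
10·60 + 20 - 15 = 605 min
605 = 0·1440 + 605; 605 = 10·60 + 5 → 10:05, same day
→ 2025-07-09 10:05 SMG

2025-07-09 10:05 SMG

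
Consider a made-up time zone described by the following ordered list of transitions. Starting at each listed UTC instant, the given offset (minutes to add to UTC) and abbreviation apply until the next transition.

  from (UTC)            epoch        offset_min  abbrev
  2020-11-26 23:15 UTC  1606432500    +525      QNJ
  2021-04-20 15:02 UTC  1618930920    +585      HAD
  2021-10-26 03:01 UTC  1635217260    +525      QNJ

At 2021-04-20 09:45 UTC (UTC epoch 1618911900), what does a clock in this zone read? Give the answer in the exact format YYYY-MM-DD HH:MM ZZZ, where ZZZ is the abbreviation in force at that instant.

2021-04-20 18:30 QNJ

Query: 2021-04-20 09:45 UTC
Rule 1/3 (QNJ, +08:45): 2020-11-26 23:15 UTC ≤ query < 2021-04-20 15:02 UTC
9·60 + 45 + 525 = 1110 min
1110 = 0·1440 + 1110; 1110 = 18·60 + 30 → 18:30, same day
→ 2021-04-20 18:30 QNJ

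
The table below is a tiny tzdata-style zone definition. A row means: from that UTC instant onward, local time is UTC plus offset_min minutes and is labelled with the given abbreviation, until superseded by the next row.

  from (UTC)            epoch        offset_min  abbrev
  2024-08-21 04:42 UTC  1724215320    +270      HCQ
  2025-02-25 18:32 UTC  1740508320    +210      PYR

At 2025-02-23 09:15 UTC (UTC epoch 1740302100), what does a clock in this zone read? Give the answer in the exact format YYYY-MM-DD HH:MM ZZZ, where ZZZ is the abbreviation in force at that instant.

2025-02-23 13:45 HCQ

Query: 2025-02-23 09:15 UTC
Rule 1/2 (HCQ, +04:30): 2024-08-21 04:42 UTC ≤ query < 2025-02-25 18:32 UTC
9·60 + 15 + 270 = 825 min
825 = 0·1440 + 825; 825 = 13·60 + 45 → 13:45, same day
→ 2025-02-23 13:45 HCQ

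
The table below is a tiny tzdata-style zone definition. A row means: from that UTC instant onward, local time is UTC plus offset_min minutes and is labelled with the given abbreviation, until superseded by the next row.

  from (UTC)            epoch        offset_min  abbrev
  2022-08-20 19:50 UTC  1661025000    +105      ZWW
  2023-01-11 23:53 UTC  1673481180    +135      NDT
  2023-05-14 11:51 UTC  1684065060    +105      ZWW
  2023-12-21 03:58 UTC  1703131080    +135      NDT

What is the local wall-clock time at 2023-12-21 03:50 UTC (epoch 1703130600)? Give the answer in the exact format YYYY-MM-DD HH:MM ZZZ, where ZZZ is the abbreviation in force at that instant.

2023-12-21 05:35 ZWW

Query: 2023-12-21 03:50 UTC
Rule 3/4 (ZWW, +01:45): 2023-05-14 11:51 UTC ≤ query < 2023-12-21 03:58 UTC
3·60 + 50 + 105 = 335 min
335 = 0·1440 + 335; 335 = 5·60 + 35 → 05:35, same day
→ 2023-12-21 05:35 ZWW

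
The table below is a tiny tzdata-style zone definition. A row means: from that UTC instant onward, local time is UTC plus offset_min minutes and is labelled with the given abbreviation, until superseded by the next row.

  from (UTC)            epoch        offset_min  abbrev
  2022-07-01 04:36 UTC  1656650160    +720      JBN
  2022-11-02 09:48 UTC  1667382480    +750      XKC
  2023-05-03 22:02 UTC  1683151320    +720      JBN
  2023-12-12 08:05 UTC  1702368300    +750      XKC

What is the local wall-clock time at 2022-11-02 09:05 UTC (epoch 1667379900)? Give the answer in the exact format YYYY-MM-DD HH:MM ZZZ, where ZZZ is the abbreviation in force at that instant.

Query: 2022-11-02 09:05 UTC
Rule 1/4 (JBN, +12:00): 2022-07-01 04:36 UTC ≤ query < 2022-11-02 09:48 UTC
9·60 + 5 + 720 = 1265 min
1265 = 0·1440 + 1265; 1265 = 21·60 + 5 → 21:05, same day
→ 2022-11-02 21:05 JBN

2022-11-02 21:05 JBN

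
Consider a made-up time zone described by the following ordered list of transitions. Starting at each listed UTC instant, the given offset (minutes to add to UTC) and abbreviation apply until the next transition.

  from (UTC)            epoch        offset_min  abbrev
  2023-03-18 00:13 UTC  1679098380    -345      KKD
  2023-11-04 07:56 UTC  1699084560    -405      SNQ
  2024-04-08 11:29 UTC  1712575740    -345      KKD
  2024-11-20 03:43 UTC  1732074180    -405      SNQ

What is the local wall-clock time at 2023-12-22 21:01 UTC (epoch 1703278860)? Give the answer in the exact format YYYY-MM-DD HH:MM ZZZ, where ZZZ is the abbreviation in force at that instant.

Query: 2023-12-22 21:01 UTC
Rule 2/4 (SNQ, -06:45): 2023-11-04 07:56 UTC ≤ query < 2024-04-08 11:29 UTC
21·60 + 1 - 405 = 856 min
856 = 0·1440 + 856; 856 = 14·60 + 16 → 14:16, same day
→ 2023-12-22 14:16 SNQ

2023-12-22 14:16 SNQ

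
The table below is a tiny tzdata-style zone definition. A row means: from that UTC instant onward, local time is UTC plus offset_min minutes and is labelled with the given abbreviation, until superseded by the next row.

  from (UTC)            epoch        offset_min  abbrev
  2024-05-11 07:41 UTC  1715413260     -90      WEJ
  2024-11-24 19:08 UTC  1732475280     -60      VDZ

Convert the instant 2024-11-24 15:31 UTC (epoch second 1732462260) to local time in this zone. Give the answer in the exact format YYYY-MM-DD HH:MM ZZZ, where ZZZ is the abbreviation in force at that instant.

Query: 2024-11-24 15:31 UTC
Rule 1/2 (WEJ, -01:30): 2024-05-11 07:41 UTC ≤ query < 2024-11-24 19:08 UTC
15·60 + 31 - 90 = 841 min
841 = 0·1440 + 841; 841 = 14·60 + 1 → 14:01, same day
→ 2024-11-24 14:01 WEJ

2024-11-24 14:01 WEJ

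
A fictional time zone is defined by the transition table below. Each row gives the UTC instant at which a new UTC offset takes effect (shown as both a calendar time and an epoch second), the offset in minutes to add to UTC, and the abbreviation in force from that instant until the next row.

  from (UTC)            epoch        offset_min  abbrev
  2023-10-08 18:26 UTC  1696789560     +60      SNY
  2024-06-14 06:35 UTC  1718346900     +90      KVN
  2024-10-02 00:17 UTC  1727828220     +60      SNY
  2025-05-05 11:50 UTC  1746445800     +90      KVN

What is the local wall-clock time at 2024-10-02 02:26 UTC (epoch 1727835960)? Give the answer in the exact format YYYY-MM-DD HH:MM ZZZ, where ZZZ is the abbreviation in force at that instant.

2024-10-02 03:26 SNY

Query: 2024-10-02 02:26 UTC
Rule 3/4 (SNY, +01:00): 2024-10-02 00:17 UTC ≤ query < 2025-05-05 11:50 UTC
2·60 + 26 + 60 = 206 min
206 = 0·1440 + 206; 206 = 3·60 + 26 → 03:26, same day
→ 2024-10-02 03:26 SNY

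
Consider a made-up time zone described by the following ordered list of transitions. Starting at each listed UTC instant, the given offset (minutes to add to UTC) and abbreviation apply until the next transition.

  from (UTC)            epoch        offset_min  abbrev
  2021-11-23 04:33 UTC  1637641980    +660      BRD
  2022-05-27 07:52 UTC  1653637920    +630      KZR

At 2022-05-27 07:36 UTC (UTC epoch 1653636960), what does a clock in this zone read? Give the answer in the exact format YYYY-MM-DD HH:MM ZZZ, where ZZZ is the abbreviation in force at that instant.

2022-05-27 18:36 BRD

Query: 2022-05-27 07:36 UTC
Rule 1/2 (BRD, +11:00): 2021-11-23 04:33 UTC ≤ query < 2022-05-27 07:52 UTC
7·60 + 36 + 660 = 1116 min
1116 = 0·1440 + 1116; 1116 = 18·60 + 36 → 18:36, same day
→ 2022-05-27 18:36 BRD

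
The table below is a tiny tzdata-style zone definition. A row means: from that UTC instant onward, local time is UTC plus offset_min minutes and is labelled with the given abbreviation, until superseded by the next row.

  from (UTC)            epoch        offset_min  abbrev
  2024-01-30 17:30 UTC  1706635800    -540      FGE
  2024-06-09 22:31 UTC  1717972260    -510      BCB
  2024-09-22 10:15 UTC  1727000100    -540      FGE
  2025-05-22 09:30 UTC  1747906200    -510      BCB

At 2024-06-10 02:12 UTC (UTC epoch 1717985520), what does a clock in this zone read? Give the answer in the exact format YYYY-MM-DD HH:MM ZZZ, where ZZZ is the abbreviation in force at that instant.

2024-06-09 17:42 BCB

Query: 2024-06-10 02:12 UTC
Rule 2/4 (BCB, -08:30): 2024-06-09 22:31 UTC ≤ query < 2024-09-22 10:15 UTC
2·60 + 12 - 510 = -378 min
-378 = -1·1440 + 1062; 1062 = 17·60 + 42 → 17:42, 2024-06-10 - 1 day = 2024-06-09
→ 2024-06-09 17:42 BCB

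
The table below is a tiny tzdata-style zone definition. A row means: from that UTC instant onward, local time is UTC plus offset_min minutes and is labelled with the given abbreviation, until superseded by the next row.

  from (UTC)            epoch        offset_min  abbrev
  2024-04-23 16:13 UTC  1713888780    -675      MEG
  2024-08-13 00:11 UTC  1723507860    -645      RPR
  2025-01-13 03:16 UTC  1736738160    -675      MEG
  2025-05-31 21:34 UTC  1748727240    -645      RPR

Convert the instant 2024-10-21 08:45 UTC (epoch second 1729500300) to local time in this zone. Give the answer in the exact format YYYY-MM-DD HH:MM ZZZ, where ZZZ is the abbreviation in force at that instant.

2024-10-20 22:00 RPR

Query: 2024-10-21 08:45 UTC
Rule 2/4 (RPR, -10:45): 2024-08-13 00:11 UTC ≤ query < 2025-01-13 03:16 UTC
8·60 + 45 - 645 = -120 min
-120 = -1·1440 + 1320; 1320 = 22·60 + 0 → 22:00, 2024-10-21 - 1 day = 2024-10-20
→ 2024-10-20 22:00 RPR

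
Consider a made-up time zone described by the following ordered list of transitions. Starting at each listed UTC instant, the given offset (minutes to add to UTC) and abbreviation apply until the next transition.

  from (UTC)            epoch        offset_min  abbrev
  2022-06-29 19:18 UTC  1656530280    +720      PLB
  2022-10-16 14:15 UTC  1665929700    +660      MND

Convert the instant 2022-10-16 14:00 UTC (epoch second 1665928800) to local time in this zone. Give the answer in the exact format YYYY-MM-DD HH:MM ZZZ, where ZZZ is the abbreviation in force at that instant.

Query: 2022-10-16 14:00 UTC
Rule 1/2 (PLB, +12:00): 2022-06-29 19:18 UTC ≤ query < 2022-10-16 14:15 UTC
14·60 + 0 + 720 = 1560 min
1560 = 1·1440 + 120; 120 = 2·60 + 0 → 02:00, 2022-10-16 + 1 day = 2022-10-17
→ 2022-10-17 02:00 PLB

2022-10-17 02:00 PLB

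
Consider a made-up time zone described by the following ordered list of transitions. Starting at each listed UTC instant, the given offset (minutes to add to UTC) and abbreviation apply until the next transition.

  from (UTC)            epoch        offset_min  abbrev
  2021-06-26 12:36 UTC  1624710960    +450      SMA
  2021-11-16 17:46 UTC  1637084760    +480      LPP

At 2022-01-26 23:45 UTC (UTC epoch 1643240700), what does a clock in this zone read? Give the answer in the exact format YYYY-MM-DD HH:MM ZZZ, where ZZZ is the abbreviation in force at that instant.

2022-01-27 07:45 LPP

Query: 2022-01-26 23:45 UTC
Rule 2/2 (LPP, +08:00): 2021-11-16 17:46 UTC ≤ query < +∞
23·60 + 45 + 480 = 1905 min
1905 = 1·1440 + 465; 465 = 7·60 + 45 → 07:45, 2022-01-26 + 1 day = 2022-01-27
→ 2022-01-27 07:45 LPP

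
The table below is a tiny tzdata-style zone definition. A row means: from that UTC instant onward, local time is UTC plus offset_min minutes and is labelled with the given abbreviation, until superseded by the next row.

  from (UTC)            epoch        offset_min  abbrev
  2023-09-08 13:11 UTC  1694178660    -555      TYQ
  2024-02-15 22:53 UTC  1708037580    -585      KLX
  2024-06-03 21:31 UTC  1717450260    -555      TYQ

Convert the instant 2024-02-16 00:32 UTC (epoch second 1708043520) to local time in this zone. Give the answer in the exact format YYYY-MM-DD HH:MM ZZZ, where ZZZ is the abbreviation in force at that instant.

Query: 2024-02-16 00:32 UTC
Rule 2/3 (KLX, -09:45): 2024-02-15 22:53 UTC ≤ query < 2024-06-03 21:31 UTC
0·60 + 32 - 585 = -553 min
-553 = -1·1440 + 887; 887 = 14·60 + 47 → 14:47, 2024-02-16 - 1 day = 2024-02-15
→ 2024-02-15 14:47 KLX

2024-02-15 14:47 KLX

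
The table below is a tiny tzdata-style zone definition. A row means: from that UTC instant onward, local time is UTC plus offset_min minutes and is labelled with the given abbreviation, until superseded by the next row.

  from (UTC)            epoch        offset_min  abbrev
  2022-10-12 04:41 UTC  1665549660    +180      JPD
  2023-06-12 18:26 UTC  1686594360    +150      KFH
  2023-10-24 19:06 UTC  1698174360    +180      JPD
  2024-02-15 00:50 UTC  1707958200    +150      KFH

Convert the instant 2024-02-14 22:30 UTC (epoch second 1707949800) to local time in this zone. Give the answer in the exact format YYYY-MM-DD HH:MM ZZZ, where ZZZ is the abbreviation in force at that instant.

2024-02-15 01:30 JPD

Query: 2024-02-14 22:30 UTC
Rule 3/4 (JPD, +03:00): 2023-10-24 19:06 UTC ≤ query < 2024-02-15 00:50 UTC
22·60 + 30 + 180 = 1530 min
1530 = 1·1440 + 90; 90 = 1·60 + 30 → 01:30, 2024-02-14 + 1 day = 2024-02-15
→ 2024-02-15 01:30 JPD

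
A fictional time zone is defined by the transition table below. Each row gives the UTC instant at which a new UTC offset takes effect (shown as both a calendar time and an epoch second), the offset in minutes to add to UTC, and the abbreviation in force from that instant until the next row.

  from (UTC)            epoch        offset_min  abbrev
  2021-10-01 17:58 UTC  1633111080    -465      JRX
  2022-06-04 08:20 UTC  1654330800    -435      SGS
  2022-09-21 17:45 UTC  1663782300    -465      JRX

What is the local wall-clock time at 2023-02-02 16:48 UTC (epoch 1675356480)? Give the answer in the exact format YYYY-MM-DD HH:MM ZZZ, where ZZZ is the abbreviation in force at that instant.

2023-02-02 09:03 JRX

Query: 2023-02-02 16:48 UTC
Rule 3/3 (JRX, -07:45): 2022-09-21 17:45 UTC ≤ query < +∞
16·60 + 48 - 465 = 543 min
543 = 0·1440 + 543; 543 = 9·60 + 3 → 09:03, same day
→ 2023-02-02 09:03 JRX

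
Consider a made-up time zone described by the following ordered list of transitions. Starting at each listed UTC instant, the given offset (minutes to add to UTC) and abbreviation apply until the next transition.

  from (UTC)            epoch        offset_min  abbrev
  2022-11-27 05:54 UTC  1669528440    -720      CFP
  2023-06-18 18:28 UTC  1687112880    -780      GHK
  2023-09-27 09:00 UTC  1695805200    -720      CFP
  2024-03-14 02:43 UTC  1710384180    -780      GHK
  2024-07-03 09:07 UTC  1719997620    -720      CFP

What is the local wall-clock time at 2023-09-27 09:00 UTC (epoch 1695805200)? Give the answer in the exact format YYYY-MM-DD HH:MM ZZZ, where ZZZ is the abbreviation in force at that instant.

Query: 2023-09-27 09:00 UTC
Rule 3/5 (CFP, -12:00): 2023-09-27 09:00 UTC ≤ query < 2024-03-14 02:43 UTC
9·60 + 0 - 720 = -180 min
-180 = -1·1440 + 1260; 1260 = 21·60 + 0 → 21:00, 2023-09-27 - 1 day = 2023-09-26
→ 2023-09-26 21:00 CFP

2023-09-26 21:00 CFP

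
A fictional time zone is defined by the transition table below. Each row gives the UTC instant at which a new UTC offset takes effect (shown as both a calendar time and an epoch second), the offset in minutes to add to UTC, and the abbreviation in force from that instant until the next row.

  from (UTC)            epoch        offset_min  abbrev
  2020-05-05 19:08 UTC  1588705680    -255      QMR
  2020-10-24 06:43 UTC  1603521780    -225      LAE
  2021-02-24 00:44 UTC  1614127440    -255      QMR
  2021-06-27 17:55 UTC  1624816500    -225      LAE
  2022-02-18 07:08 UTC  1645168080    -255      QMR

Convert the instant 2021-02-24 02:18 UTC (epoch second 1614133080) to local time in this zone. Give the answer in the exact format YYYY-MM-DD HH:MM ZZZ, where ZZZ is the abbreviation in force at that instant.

2021-02-23 22:03 QMR

Query: 2021-02-24 02:18 UTC
Rule 3/5 (QMR, -04:15): 2021-02-24 00:44 UTC ≤ query < 2021-06-27 17:55 UTC
2·60 + 18 - 255 = -117 min
-117 = -1·1440 + 1323; 1323 = 22·60 + 3 → 22:03, 2021-02-24 - 1 day = 2021-02-23
→ 2021-02-23 22:03 QMR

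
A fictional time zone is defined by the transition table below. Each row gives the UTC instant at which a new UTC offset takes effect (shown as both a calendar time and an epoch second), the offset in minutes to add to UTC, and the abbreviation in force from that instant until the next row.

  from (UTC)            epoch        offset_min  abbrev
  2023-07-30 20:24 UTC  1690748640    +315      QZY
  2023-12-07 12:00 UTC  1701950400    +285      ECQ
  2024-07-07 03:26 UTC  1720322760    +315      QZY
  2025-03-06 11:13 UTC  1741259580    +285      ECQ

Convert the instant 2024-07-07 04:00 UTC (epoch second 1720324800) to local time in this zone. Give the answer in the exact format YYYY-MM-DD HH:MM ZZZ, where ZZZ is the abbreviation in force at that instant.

2024-07-07 09:15 QZY

Query: 2024-07-07 04:00 UTC
Rule 3/4 (QZY, +05:15): 2024-07-07 03:26 UTC ≤ query < 2025-03-06 11:13 UTC
4·60 + 0 + 315 = 555 min
555 = 0·1440 + 555; 555 = 9·60 + 15 → 09:15, same day
→ 2024-07-07 09:15 QZY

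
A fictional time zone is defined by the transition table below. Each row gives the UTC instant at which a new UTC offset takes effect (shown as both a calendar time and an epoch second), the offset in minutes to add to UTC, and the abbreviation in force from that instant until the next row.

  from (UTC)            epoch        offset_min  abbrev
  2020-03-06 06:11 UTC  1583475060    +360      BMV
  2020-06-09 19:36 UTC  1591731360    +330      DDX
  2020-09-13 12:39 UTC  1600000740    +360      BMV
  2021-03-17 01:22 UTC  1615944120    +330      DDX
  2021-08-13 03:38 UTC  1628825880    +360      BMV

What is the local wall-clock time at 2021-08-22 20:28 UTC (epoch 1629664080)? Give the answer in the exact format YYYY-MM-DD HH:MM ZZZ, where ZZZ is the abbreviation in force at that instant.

Query: 2021-08-22 20:28 UTC
Rule 5/5 (BMV, +06:00): 2021-08-13 03:38 UTC ≤ query < +∞
20·60 + 28 + 360 = 1588 min
1588 = 1·1440 + 148; 148 = 2·60 + 28 → 02:28, 2021-08-22 + 1 day = 2021-08-23
→ 2021-08-23 02:28 BMV

2021-08-23 02:28 BMV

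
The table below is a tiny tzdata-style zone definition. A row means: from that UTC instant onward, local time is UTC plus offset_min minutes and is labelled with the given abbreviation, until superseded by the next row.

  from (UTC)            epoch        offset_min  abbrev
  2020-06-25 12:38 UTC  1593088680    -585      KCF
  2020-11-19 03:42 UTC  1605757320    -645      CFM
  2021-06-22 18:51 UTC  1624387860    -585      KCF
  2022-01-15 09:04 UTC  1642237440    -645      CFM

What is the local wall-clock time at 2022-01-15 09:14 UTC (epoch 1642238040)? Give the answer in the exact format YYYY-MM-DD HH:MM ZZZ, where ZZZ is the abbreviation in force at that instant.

Query: 2022-01-15 09:14 UTC
Rule 4/4 (CFM, -10:45): 2022-01-15 09:04 UTC ≤ query < +∞
9·60 + 14 - 645 = -91 min
-91 = -1·1440 + 1349; 1349 = 22·60 + 29 → 22:29, 2022-01-15 - 1 day = 2022-01-14
→ 2022-01-14 22:29 CFM

2022-01-14 22:29 CFM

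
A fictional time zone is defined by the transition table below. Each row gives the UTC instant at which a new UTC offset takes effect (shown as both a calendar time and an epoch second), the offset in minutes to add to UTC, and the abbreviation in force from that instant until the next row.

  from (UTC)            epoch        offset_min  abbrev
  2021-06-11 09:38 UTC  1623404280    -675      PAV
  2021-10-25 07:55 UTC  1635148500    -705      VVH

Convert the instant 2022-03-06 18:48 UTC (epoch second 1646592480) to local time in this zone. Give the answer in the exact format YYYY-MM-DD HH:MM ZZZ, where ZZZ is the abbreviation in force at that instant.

Query: 2022-03-06 18:48 UTC
Rule 2/2 (VVH, -11:45): 2021-10-25 07:55 UTC ≤ query < +∞
18·60 + 48 - 705 = 423 min
423 = 0·1440 + 423; 423 = 7·60 + 3 → 07:03, same day
→ 2022-03-06 07:03 VVH

2022-03-06 07:03 VVH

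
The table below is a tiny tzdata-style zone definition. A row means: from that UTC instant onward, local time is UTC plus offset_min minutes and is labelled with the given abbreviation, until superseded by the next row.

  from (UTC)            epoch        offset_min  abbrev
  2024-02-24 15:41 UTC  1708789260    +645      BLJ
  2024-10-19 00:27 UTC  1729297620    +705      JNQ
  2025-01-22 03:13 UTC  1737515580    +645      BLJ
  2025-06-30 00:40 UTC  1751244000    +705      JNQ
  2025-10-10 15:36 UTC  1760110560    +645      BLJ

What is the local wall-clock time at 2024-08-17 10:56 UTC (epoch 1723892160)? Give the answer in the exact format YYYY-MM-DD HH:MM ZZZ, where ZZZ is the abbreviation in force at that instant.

Query: 2024-08-17 10:56 UTC
Rule 1/5 (BLJ, +10:45): 2024-02-24 15:41 UTC ≤ query < 2024-10-19 00:27 UTC
10·60 + 56 + 645 = 1301 min
1301 = 0·1440 + 1301; 1301 = 21·60 + 41 → 21:41, same day
→ 2024-08-17 21:41 BLJ

2024-08-17 21:41 BLJ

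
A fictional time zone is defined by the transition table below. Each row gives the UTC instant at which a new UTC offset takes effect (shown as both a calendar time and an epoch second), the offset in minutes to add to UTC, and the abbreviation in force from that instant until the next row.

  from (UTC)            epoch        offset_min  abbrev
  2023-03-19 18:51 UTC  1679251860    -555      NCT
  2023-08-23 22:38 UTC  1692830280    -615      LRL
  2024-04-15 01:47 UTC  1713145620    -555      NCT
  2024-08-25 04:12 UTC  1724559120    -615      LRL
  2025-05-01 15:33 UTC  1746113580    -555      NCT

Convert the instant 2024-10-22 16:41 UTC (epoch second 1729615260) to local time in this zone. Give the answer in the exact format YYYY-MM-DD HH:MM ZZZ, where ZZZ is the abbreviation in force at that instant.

2024-10-22 06:26 LRL

Query: 2024-10-22 16:41 UTC
Rule 4/5 (LRL, -10:15): 2024-08-25 04:12 UTC ≤ query < 2025-05-01 15:33 UTC
16·60 + 41 - 615 = 386 min
386 = 0·1440 + 386; 386 = 6·60 + 26 → 06:26, same day
→ 2024-10-22 06:26 LRL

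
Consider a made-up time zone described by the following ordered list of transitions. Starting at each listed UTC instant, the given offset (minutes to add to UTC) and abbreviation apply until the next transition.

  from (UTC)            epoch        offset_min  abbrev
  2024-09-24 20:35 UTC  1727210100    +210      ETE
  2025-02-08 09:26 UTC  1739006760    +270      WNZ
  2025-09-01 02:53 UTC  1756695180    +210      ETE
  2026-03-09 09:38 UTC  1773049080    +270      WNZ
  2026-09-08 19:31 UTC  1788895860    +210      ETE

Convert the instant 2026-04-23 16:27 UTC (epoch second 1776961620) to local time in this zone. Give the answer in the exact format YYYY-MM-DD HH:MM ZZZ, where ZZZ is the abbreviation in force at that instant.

2026-04-23 20:57 WNZ

Query: 2026-04-23 16:27 UTC
Rule 4/5 (WNZ, +04:30): 2026-03-09 09:38 UTC ≤ query < 2026-09-08 19:31 UTC
16·60 + 27 + 270 = 1257 min
1257 = 0·1440 + 1257; 1257 = 20·60 + 57 → 20:57, same day
→ 2026-04-23 20:57 WNZ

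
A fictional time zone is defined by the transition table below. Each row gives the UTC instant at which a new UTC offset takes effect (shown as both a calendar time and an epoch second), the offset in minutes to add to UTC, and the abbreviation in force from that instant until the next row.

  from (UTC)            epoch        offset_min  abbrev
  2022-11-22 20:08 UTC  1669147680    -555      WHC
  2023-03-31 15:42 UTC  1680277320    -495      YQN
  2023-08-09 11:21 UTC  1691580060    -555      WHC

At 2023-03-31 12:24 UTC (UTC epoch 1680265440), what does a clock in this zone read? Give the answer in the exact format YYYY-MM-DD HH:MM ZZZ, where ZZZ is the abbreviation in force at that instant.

2023-03-31 03:09 WHC

Query: 2023-03-31 12:24 UTC
Rule 1/3 (WHC, -09:15): 2022-11-22 20:08 UTC ≤ query < 2023-03-31 15:42 UTC
12·60 + 24 - 555 = 189 min
189 = 0·1440 + 189; 189 = 3·60 + 9 → 03:09, same day
→ 2023-03-31 03:09 WHC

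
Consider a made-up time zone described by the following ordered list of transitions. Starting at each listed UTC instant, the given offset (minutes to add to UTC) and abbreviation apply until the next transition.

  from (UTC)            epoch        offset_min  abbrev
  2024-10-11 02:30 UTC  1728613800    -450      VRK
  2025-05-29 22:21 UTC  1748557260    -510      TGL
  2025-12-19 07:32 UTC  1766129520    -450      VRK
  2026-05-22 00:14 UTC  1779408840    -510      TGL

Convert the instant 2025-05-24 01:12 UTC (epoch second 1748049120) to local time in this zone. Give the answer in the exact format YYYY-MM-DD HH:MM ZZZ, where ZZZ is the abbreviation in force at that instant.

2025-05-23 17:42 VRK

Query: 2025-05-24 01:12 UTC
Rule 1/4 (VRK, -07:30): 2024-10-11 02:30 UTC ≤ query < 2025-05-29 22:21 UTC
1·60 + 12 - 450 = -378 min
-378 = -1·1440 + 1062; 1062 = 17·60 + 42 → 17:42, 2025-05-24 - 1 day = 2025-05-23
→ 2025-05-23 17:42 VRK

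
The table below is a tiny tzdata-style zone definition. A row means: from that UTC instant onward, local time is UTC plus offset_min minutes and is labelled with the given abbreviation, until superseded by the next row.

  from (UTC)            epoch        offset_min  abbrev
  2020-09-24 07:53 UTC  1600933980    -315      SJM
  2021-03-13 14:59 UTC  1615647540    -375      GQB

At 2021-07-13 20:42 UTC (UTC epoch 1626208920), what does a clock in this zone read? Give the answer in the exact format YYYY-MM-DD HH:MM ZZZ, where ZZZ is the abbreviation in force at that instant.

2021-07-13 14:27 GQB

Query: 2021-07-13 20:42 UTC
Rule 2/2 (GQB, -06:15): 2021-03-13 14:59 UTC ≤ query < +∞
20·60 + 42 - 375 = 867 min
867 = 0·1440 + 867; 867 = 14·60 + 27 → 14:27, same day
→ 2021-07-13 14:27 GQB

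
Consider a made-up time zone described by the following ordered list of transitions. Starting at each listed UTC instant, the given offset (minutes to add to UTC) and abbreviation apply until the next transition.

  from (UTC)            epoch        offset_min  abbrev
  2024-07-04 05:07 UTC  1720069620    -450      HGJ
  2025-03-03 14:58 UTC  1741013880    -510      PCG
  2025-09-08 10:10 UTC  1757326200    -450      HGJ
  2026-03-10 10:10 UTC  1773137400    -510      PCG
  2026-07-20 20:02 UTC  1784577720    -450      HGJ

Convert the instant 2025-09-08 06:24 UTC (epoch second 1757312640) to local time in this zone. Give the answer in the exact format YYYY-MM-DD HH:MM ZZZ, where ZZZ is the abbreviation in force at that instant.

Query: 2025-09-08 06:24 UTC
Rule 2/5 (PCG, -08:30): 2025-03-03 14:58 UTC ≤ query < 2025-09-08 10:10 UTC
6·60 + 24 - 510 = -126 min
-126 = -1·1440 + 1314; 1314 = 21·60 + 54 → 21:54, 2025-09-08 - 1 day = 2025-09-07
→ 2025-09-07 21:54 PCG

2025-09-07 21:54 PCG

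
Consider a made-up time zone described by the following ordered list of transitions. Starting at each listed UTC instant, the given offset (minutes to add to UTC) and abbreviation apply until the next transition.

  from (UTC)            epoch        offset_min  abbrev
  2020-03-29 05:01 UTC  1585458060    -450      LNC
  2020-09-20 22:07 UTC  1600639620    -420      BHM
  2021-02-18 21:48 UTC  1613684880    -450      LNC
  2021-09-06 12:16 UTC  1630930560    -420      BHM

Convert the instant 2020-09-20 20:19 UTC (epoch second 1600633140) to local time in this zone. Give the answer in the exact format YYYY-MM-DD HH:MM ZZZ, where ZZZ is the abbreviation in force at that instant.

Query: 2020-09-20 20:19 UTC
Rule 1/4 (LNC, -07:30): 2020-03-29 05:01 UTC ≤ query < 2020-09-20 22:07 UTC
20·60 + 19 - 450 = 769 min
769 = 0·1440 + 769; 769 = 12·60 + 49 → 12:49, same day
→ 2020-09-20 12:49 LNC

2020-09-20 12:49 LNC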